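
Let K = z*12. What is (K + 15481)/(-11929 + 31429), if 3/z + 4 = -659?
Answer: 3421289/4309500 ≈ 0.79389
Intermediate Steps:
z = -1/221 (z = 3/(-4 - 659) = 3/(-663) = 3*(-1/663) = -1/221 ≈ -0.0045249)
K = -12/221 (K = -1/221*12 = -12/221 ≈ -0.054299)
(K + 15481)/(-11929 + 31429) = (-12/221 + 15481)/(-11929 + 31429) = (3421289/221)/19500 = (3421289/221)*(1/19500) = 3421289/4309500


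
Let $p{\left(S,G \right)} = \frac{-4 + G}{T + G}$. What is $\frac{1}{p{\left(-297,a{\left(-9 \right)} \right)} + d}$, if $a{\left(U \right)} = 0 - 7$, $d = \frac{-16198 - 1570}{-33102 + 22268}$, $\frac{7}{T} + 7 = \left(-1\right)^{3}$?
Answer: $\frac{341271}{1036388} \approx 0.32929$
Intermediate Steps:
$T = - \frac{7}{8}$ ($T = \frac{7}{-7 + \left(-1\right)^{3}} = \frac{7}{-7 - 1} = \frac{7}{-8} = 7 \left(- \frac{1}{8}\right) = - \frac{7}{8} \approx -0.875$)
$d = \frac{8884}{5417}$ ($d = - \frac{17768}{-10834} = \left(-17768\right) \left(- \frac{1}{10834}\right) = \frac{8884}{5417} \approx 1.64$)
$a{\left(U \right)} = -7$ ($a{\left(U \right)} = 0 - 7 = -7$)
$p{\left(S,G \right)} = \frac{-4 + G}{- \frac{7}{8} + G}$
$\frac{1}{p{\left(-297,a{\left(-9 \right)} \right)} + d} = \frac{1}{\frac{8 \left(-4 - 7\right)}{-7 + 8 \left(-7\right)} + \frac{8884}{5417}} = \frac{1}{8 \frac{1}{-7 - 56} \left(-11\right) + \frac{8884}{5417}} = \frac{1}{8 \frac{1}{-63} \left(-11\right) + \frac{8884}{5417}} = \frac{1}{8 \left(- \frac{1}{63}\right) \left(-11\right) + \frac{8884}{5417}} = \frac{1}{\frac{88}{63} + \frac{8884}{5417}} = \frac{1}{\frac{1036388}{341271}} = \frac{341271}{1036388}$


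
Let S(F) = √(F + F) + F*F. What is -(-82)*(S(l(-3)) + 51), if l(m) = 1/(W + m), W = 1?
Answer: 8405/2 + 82*I ≈ 4202.5 + 82.0*I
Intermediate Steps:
l(m) = 1/(1 + m)
S(F) = F² + √2*√F (S(F) = √(2*F) + F² = √2*√F + F² = F² + √2*√F)
-(-82)*(S(l(-3)) + 51) = -(-82)*(((1/(1 - 3))² + √2*√(1/(1 - 3))) + 51) = -(-82)*(((1/(-2))² + √2*√(1/(-2))) + 51) = -(-82)*(((-½)² + √2*√(-½)) + 51) = -(-82)*((¼ + √2*(I*√2/2)) + 51) = -(-82)*((¼ + I) + 51) = -(-82)*(205/4 + I) = -(-8405/2 - 82*I) = 8405/2 + 82*I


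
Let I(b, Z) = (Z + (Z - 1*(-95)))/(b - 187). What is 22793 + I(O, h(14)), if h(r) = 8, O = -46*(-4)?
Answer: 22756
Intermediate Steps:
O = 184
I(b, Z) = (95 + 2*Z)/(-187 + b) (I(b, Z) = (Z + (Z + 95))/(-187 + b) = (Z + (95 + Z))/(-187 + b) = (95 + 2*Z)/(-187 + b))
22793 + I(O, h(14)) = 22793 + (95 + 2*8)/(-187 + 184) = 22793 + (95 + 16)/(-3) = 22793 - ⅓*111 = 22793 - 37 = 22756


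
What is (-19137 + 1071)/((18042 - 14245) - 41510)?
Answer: 6022/12571 ≈ 0.47904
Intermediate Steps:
(-19137 + 1071)/((18042 - 14245) - 41510) = -18066/(3797 - 41510) = -18066/(-37713) = -18066*(-1/37713) = 6022/12571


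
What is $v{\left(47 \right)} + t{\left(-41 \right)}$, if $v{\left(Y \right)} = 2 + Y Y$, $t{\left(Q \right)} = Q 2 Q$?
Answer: $5573$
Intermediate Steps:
$t{\left(Q \right)} = 2 Q^{2}$ ($t{\left(Q \right)} = 2 Q Q = 2 Q^{2}$)
$v{\left(Y \right)} = 2 + Y^{2}$
$v{\left(47 \right)} + t{\left(-41 \right)} = \left(2 + 47^{2}\right) + 2 \left(-41\right)^{2} = \left(2 + 2209\right) + 2 \cdot 1681 = 2211 + 3362 = 5573$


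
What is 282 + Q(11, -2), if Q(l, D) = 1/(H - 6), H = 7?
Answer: 283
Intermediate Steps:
Q(l, D) = 1 (Q(l, D) = 1/(7 - 6) = 1/1 = 1)
282 + Q(11, -2) = 282 + 1 = 283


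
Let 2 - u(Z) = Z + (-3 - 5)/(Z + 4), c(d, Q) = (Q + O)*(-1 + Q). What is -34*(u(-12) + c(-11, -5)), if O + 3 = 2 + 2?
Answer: -1258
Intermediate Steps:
O = 1 (O = -3 + (2 + 2) = -3 + 4 = 1)
c(d, Q) = (1 + Q)*(-1 + Q) (c(d, Q) = (Q + 1)*(-1 + Q) = (1 + Q)*(-1 + Q))
u(Z) = 2 - Z + 8/(4 + Z) (u(Z) = 2 - (Z + (-3 - 5)/(Z + 4)) = 2 - (Z - 8/(4 + Z)) = 2 + (-Z + 8/(4 + Z)) = 2 - Z + 8/(4 + Z))
-34*(u(-12) + c(-11, -5)) = -34*((16 - 1*(-12)² - 2*(-12))/(4 - 12) + (-1 + (-5)²)) = -34*((16 - 1*144 + 24)/(-8) + (-1 + 25)) = -34*(-(16 - 144 + 24)/8 + 24) = -34*(-⅛*(-104) + 24) = -34*(13 + 24) = -34*37 = -1258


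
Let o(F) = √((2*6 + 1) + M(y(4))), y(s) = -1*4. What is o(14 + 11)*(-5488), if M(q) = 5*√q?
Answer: -5488*√(13 + 10*I) ≈ -21042.0 - 7156.8*I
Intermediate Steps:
y(s) = -4
o(F) = √(13 + 10*I) (o(F) = √((2*6 + 1) + 5*√(-4)) = √((12 + 1) + 5*(2*I)) = √(13 + 10*I))
o(14 + 11)*(-5488) = √(13 + 10*I)*(-5488) = -5488*√(13 + 10*I)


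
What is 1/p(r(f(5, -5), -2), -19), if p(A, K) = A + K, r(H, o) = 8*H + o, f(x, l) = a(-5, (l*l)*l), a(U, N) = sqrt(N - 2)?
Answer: -21/8569 - 8*I*sqrt(127)/8569 ≈ -0.0024507 - 0.010521*I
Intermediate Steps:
a(U, N) = sqrt(-2 + N)
f(x, l) = sqrt(-2 + l**3) (f(x, l) = sqrt(-2 + (l*l)*l) = sqrt(-2 + l**2*l) = sqrt(-2 + l**3))
r(H, o) = o + 8*H
1/p(r(f(5, -5), -2), -19) = 1/((-2 + 8*sqrt(-2 + (-5)**3)) - 19) = 1/((-2 + 8*sqrt(-2 - 125)) - 19) = 1/((-2 + 8*sqrt(-127)) - 19) = 1/((-2 + 8*(I*sqrt(127))) - 19) = 1/((-2 + 8*I*sqrt(127)) - 19) = 1/(-21 + 8*I*sqrt(127))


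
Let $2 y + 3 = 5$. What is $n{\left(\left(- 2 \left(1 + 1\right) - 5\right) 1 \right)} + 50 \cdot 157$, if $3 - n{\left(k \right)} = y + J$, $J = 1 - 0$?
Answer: $7851$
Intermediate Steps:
$J = 1$ ($J = 1 + 0 = 1$)
$y = 1$ ($y = - \frac{3}{2} + \frac{1}{2} \cdot 5 = - \frac{3}{2} + \frac{5}{2} = 1$)
$n{\left(k \right)} = 1$ ($n{\left(k \right)} = 3 - \left(1 + 1\right) = 3 - 2 = 1$)
$n{\left(\left(- 2 \left(1 + 1\right) - 5\right) 1 \right)} + 50 \cdot 157 = 1 + 50 \cdot 157 = 1 + 7850 = 7851$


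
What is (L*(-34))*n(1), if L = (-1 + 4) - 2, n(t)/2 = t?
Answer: -68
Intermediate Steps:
n(t) = 2*t
L = 1 (L = 3 - 2 = 1)
(L*(-34))*n(1) = (1*(-34))*(2*1) = -34*2 = -68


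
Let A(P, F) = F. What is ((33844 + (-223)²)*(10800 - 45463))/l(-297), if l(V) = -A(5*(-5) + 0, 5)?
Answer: 2896890899/5 ≈ 5.7938e+8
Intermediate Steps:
l(V) = -5 (l(V) = -1*5 = -5)
((33844 + (-223)²)*(10800 - 45463))/l(-297) = ((33844 + (-223)²)*(10800 - 45463))/(-5) = ((33844 + 49729)*(-34663))*(-⅕) = (83573*(-34663))*(-⅕) = -2896890899*(-⅕) = 2896890899/5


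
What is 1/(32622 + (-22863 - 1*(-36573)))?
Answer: 1/46332 ≈ 2.1583e-5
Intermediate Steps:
1/(32622 + (-22863 - 1*(-36573))) = 1/(32622 + (-22863 + 36573)) = 1/(32622 + 13710) = 1/46332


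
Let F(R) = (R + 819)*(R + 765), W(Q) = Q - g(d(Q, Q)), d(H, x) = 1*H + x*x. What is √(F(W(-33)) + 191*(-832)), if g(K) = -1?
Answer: √417959 ≈ 646.50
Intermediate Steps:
d(H, x) = H + x²
W(Q) = 1 + Q (W(Q) = Q - 1*(-1) = Q + 1 = 1 + Q)
F(R) = (765 + R)*(819 + R) (F(R) = (819 + R)*(765 + R) = (765 + R)*(819 + R))
√(F(W(-33)) + 191*(-832)) = √((626535 + (1 - 33)² + 1584*(1 - 33)) + 191*(-832)) = √((626535 + (-32)² + 1584*(-32)) - 158912) = √((626535 + 1024 - 50688) - 158912) = √(576871 - 158912) = √417959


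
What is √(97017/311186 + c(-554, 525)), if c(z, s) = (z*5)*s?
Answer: 9*I*√1738577524220998/311186 ≈ 1205.9*I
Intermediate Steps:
c(z, s) = 5*s*z (c(z, s) = (5*z)*s = 5*s*z)
√(97017/311186 + c(-554, 525)) = √(97017/311186 + 5*525*(-554)) = √(97017*(1/311186) - 1454250) = √(97017/311186 - 1454250) = √(-452542143483/311186) = 9*I*√1738577524220998/311186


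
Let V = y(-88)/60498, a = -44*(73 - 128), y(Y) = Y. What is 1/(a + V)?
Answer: 30249/73202536 ≈ 0.00041322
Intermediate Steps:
a = 2420 (a = -44*(-55) = 2420)
V = -44/30249 (V = -88/60498 = -88*1/60498 = -44/30249 ≈ -0.0014546)
1/(a + V) = 1/(2420 - 44/30249) = 1/(73202536/30249) = 30249/73202536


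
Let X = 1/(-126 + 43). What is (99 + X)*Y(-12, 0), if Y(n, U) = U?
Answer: 0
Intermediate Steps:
X = -1/83 (X = 1/(-83) = -1/83 ≈ -0.012048)
(99 + X)*Y(-12, 0) = (99 - 1/83)*0 = (8216/83)*0 = 0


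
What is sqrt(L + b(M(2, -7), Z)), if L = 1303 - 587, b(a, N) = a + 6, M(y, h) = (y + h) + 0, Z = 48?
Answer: sqrt(717) ≈ 26.777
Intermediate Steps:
M(y, h) = h + y (M(y, h) = (h + y) + 0 = h + y)
b(a, N) = 6 + a
L = 716
sqrt(L + b(M(2, -7), Z)) = sqrt(716 + (6 + (-7 + 2))) = sqrt(716 + (6 - 5)) = sqrt(716 + 1) = sqrt(717)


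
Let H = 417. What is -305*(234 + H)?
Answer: -198555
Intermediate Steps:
-305*(234 + H) = -305*(234 + 417) = -305*651 = -198555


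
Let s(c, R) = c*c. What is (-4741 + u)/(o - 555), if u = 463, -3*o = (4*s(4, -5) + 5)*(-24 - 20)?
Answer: -4278/457 ≈ -9.3611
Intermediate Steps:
s(c, R) = c²
o = 1012 (o = -(4*4² + 5)*(-24 - 20)/3 = -(4*16 + 5)*(-44)/3 = -(64 + 5)*(-44)/3 = -23*(-44) = -⅓*(-3036) = 1012)
(-4741 + u)/(o - 555) = (-4741 + 463)/(1012 - 555) = -4278/457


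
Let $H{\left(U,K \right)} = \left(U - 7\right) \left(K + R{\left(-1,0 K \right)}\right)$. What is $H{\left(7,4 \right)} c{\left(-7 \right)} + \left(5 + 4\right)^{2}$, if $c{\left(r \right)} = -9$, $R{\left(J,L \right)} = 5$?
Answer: $81$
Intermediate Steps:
$H{\left(U,K \right)} = \left(-7 + U\right) \left(5 + K\right)$ ($H{\left(U,K \right)} = \left(U - 7\right) \left(K + 5\right) = \left(-7 + U\right) \left(5 + K\right)$)
$H{\left(7,4 \right)} c{\left(-7 \right)} + \left(5 + 4\right)^{2} = \left(-35 - 28 + 5 \cdot 7 + 4 \cdot 7\right) \left(-9\right) + \left(5 + 4\right)^{2} = \left(-35 - 28 + 35 + 28\right) \left(-9\right) + 9^{2} = 0 \left(-9\right) + 81 = 0 + 81 = 81$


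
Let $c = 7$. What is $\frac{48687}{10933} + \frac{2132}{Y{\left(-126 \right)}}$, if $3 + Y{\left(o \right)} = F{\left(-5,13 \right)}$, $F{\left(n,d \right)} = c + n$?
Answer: $- \frac{23260469}{10933} \approx -2127.5$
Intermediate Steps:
$F{\left(n,d \right)} = 7 + n$
$Y{\left(o \right)} = -1$ ($Y{\left(o \right)} = -3 + \left(7 - 5\right) = -3 + 2 = -1$)
$\frac{48687}{10933} + \frac{2132}{Y{\left(-126 \right)}} = \frac{48687}{10933} + \frac{2132}{-1} = 48687 \cdot \frac{1}{10933} + 2132 \left(-1\right) = \frac{48687}{10933} - 2132 = - \frac{23260469}{10933}$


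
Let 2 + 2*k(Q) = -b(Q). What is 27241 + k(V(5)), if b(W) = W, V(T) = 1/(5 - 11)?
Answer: 326881/12 ≈ 27240.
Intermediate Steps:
V(T) = -⅙ (V(T) = 1/(-6) = -⅙)
k(Q) = -1 - Q/2 (k(Q) = -1 + (-Q)/2 = -1 - Q/2)
27241 + k(V(5)) = 27241 + (-1 - ½*(-⅙)) = 27241 + (-1 + 1/12) = 27241 - 11/12 = 326881/12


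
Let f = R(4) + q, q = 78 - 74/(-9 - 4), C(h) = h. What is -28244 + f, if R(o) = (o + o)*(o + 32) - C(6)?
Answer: -362418/13 ≈ -27878.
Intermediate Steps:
q = 1088/13 (q = 78 - 74/(-13) = 78 - 1/13*(-74) = 78 + 74/13 = 1088/13 ≈ 83.692)
R(o) = -6 + 2*o*(32 + o) (R(o) = (o + o)*(o + 32) - 1*6 = (2*o)*(32 + o) - 6 = 2*o*(32 + o) - 6 = -6 + 2*o*(32 + o))
f = 4754/13 (f = (-6 + 2*4² + 64*4) + 1088/13 = (-6 + 2*16 + 256) + 1088/13 = (-6 + 32 + 256) + 1088/13 = 282 + 1088/13 = 4754/13 ≈ 365.69)
-28244 + f = -28244 + 4754/13 = -362418/13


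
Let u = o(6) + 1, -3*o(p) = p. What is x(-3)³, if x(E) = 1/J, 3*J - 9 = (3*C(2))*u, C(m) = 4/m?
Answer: 1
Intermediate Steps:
o(p) = -p/3
u = -1 (u = -⅓*6 + 1 = -2 + 1 = -1)
J = 1 (J = 3 + ((3*(4/2))*(-1))/3 = 3 + ((3*(4*(½)))*(-1))/3 = 3 + ((3*2)*(-1))/3 = 3 + (6*(-1))/3 = 3 + (⅓)*(-6) = 3 - 2 = 1)
x(E) = 1 (x(E) = 1/1 = 1)
x(-3)³ = 1³ = 1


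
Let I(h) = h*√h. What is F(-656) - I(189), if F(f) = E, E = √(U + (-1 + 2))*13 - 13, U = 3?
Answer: 13 - 567*√21 ≈ -2585.3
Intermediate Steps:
I(h) = h^(3/2)
E = 13 (E = √(3 + (-1 + 2))*13 - 13 = √(3 + 1)*13 - 13 = √4*13 - 13 = 2*13 - 13 = 26 - 13 = 13)
F(f) = 13
F(-656) - I(189) = 13 - 189^(3/2) = 13 - 567*√21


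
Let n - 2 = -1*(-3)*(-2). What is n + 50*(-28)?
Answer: -1404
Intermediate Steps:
n = -4 (n = 2 - 1*(-3)*(-2) = 2 + 3*(-2) = 2 - 6 = -4)
n + 50*(-28) = -4 + 50*(-28) = -4 - 1400 = -1404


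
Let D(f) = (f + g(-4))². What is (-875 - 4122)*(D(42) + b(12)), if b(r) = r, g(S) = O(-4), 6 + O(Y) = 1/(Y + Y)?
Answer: -415435589/64 ≈ -6.4912e+6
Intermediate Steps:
O(Y) = -6 + 1/(2*Y) (O(Y) = -6 + 1/(Y + Y) = -6 + 1/(2*Y))
g(S) = -49/8 (g(S) = -6 + (½)/(-4) = -6 + (½)*(-¼) = -6 - ⅛ = -49/8)
D(f) = (-49/8 + f)² (D(f) = (f - 49/8)² = (-49/8 + f)²)
(-875 - 4122)*(D(42) + b(12)) = (-875 - 4122)*((49 - 8*42)²/64 + 12) = -4997*((49 - 336)²/64 + 12) = -4997*((1/64)*(-287)² + 12) = -4997*((1/64)*82369 + 12) = -4997*(82369/64 + 12) = -4997*83137/64 = -415435589/64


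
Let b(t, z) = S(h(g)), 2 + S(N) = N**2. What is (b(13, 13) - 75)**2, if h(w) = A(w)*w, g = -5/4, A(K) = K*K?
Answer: 89860254289/16777216 ≈ 5356.1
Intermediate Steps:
A(K) = K**2
g = -5/4 (g = -5*1/4 = -5/4 ≈ -1.2500)
h(w) = w**3 (h(w) = w**2*w = w**3)
S(N) = -2 + N**2
b(t, z) = 7433/4096 (b(t, z) = -2 + ((-5/4)**3)**2 = -2 + (-125/64)**2 = -2 + 15625/4096 = 7433/4096)
(b(13, 13) - 75)**2 = (7433/4096 - 75)**2 = (-299767/4096)**2 = 89860254289/16777216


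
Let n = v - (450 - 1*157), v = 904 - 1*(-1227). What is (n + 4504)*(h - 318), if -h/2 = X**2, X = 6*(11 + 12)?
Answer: -243570852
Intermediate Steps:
v = 2131 (v = 904 + 1227 = 2131)
n = 1838 (n = 2131 - (450 - 1*157) = 2131 - (450 - 157) = 2131 - 1*293 = 2131 - 293 = 1838)
X = 138 (X = 6*23 = 138)
h = -38088 (h = -2*138**2 = -2*19044 = -38088)
(n + 4504)*(h - 318) = (1838 + 4504)*(-38088 - 318) = 6342*(-38406) = -243570852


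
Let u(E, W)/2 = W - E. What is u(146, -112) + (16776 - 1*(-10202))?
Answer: 26462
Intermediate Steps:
u(E, W) = -2*E + 2*W (u(E, W) = 2*(W - E) = -2*E + 2*W)
u(146, -112) + (16776 - 1*(-10202)) = (-2*146 + 2*(-112)) + (16776 - 1*(-10202)) = (-292 - 224) + (16776 + 10202) = -516 + 26978 = 26462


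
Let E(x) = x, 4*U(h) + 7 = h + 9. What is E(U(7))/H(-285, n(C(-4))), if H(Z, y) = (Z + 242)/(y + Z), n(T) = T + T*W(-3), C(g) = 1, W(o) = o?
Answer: 2583/172 ≈ 15.017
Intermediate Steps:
U(h) = ½ + h/4 (U(h) = -7/4 + (h + 9)/4 = -7/4 + (9 + h)/4 = -7/4 + (9/4 + h/4) = ½ + h/4)
n(T) = -2*T (n(T) = T + T*(-3) = T - 3*T = -2*T)
H(Z, y) = (242 + Z)/(Z + y)
E(U(7))/H(-285, n(C(-4))) = (½ + (¼)*7)/(((242 - 285)/(-285 - 2*1))) = (½ + 7/4)/((-43/(-285 - 2))) = 9/(4*((-43/(-287)))) = 9/(4*((-1/287*(-43)))) = 9/(4*(43/287)) = (9/4)*(287/43) = 2583/172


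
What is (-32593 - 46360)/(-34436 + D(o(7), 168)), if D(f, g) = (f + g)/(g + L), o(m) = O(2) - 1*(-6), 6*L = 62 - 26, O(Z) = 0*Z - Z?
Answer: 981273/427978 ≈ 2.2928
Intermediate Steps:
O(Z) = -Z (O(Z) = 0 - Z = -Z)
L = 6 (L = (62 - 26)/6 = (⅙)*36 = 6)
o(m) = 4 (o(m) = -1*2 - 1*(-6) = -2 + 6 = 4)
D(f, g) = (f + g)/(6 + g) (D(f, g) = (f + g)/(g + 6) = (f + g)/(6 + g))
(-32593 - 46360)/(-34436 + D(o(7), 168)) = (-32593 - 46360)/(-34436 + (4 + 168)/(6 + 168)) = -78953/(-34436 + 172/174) = -78953/(-34436 + (1/174)*172) = -78953/(-34436 + 86/87) = -78953/(-2995846/87) = -78953*(-87/2995846) = 981273/427978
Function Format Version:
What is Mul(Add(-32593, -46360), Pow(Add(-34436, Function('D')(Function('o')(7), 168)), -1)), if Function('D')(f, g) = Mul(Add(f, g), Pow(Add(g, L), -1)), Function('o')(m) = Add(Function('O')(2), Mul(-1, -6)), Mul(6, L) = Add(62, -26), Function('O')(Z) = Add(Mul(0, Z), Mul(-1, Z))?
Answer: Rational(981273, 427978) ≈ 2.2928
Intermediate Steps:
Function('O')(Z) = Mul(-1, Z) (Function('O')(Z) = Add(0, Mul(-1, Z)) = Mul(-1, Z))
L = 6 (L = Mul(Rational(1, 6), Add(62, -26)) = Mul(Rational(1, 6), 36) = 6)
Function('o')(m) = 4 (Function('o')(m) = Add(Mul(-1, 2), Mul(-1, -6)) = Add(-2, 6) = 4)
Function('D')(f, g) = Mul(Pow(Add(6, g), -1), Add(f, g)) (Function('D')(f, g) = Mul(Add(f, g), Pow(Add(g, 6), -1)) = Mul(Add(f, g), Pow(Add(6, g), -1)) = Mul(Pow(Add(6, g), -1), Add(f, g)))
Mul(Add(-32593, -46360), Pow(Add(-34436, Function('D')(Function('o')(7), 168)), -1)) = Mul(Add(-32593, -46360), Pow(Add(-34436, Mul(Pow(Add(6, 168), -1), Add(4, 168))), -1)) = Mul(-78953, Pow(Add(-34436, Mul(Pow(174, -1), 172)), -1)) = Mul(-78953, Pow(Add(-34436, Mul(Rational(1, 174), 172)), -1)) = Mul(-78953, Pow(Add(-34436, Rational(86, 87)), -1)) = Mul(-78953, Pow(Rational(-2995846, 87), -1)) = Mul(-78953, Rational(-87, 2995846)) = Rational(981273, 427978)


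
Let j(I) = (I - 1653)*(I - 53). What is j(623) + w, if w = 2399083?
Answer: 1811983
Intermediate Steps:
j(I) = (-1653 + I)*(-53 + I)
j(623) + w = (87609 + 623² - 1706*623) + 2399083 = (87609 + 388129 - 1062838) + 2399083 = -587100 + 2399083 = 1811983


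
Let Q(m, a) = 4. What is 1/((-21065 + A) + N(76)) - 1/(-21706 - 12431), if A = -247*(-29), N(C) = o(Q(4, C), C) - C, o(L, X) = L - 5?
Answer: -20158/477201123 ≈ -4.2242e-5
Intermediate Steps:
o(L, X) = -5 + L
N(C) = -1 - C (N(C) = (-5 + 4) - C = -1 - C)
A = 7163
1/((-21065 + A) + N(76)) - 1/(-21706 - 12431) = 1/((-21065 + 7163) + (-1 - 1*76)) - 1/(-21706 - 12431) = 1/(-13902 + (-1 - 76)) - 1/(-34137) = 1/(-13902 - 77) - 1*(-1/34137) = 1/(-13979) + 1/34137 = -1/13979 + 1/34137 = -20158/477201123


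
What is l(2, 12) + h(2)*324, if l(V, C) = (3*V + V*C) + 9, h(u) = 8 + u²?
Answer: 3927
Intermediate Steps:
l(V, C) = 9 + 3*V + C*V (l(V, C) = (3*V + C*V) + 9 = 9 + 3*V + C*V)
l(2, 12) + h(2)*324 = (9 + 3*2 + 12*2) + (8 + 2²)*324 = (9 + 6 + 24) + (8 + 4)*324 = 39 + 12*324 = 39 + 3888 = 3927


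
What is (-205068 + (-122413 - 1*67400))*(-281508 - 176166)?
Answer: 180726766794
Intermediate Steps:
(-205068 + (-122413 - 1*67400))*(-281508 - 176166) = (-205068 + (-122413 - 67400))*(-457674) = (-205068 - 189813)*(-457674) = -394881*(-457674) = 180726766794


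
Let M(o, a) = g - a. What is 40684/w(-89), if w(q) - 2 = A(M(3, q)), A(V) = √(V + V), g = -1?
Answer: -20342/43 + 40684*√11/43 ≈ 2664.9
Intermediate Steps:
M(o, a) = -1 - a
A(V) = √2*√V (A(V) = √(2*V) = √2*√V)
w(q) = 2 + √2*√(-1 - q)
40684/w(-89) = 40684/(2 + √(-2 - 2*(-89))) = 40684/(2 + √(-2 + 178)) = 40684/(2 + √176) = 40684/(2 + 4*√11)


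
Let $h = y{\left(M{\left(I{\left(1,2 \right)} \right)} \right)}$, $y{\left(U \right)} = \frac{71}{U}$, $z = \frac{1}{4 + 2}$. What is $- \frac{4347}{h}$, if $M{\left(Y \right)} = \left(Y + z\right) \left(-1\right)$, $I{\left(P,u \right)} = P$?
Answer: $\frac{10143}{142} \approx 71.43$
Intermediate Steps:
$z = \frac{1}{6} \approx 0.16667$
$M{\left(Y \right)} = - \frac{1}{6} - Y$ ($M{\left(Y \right)} = \left(Y + \frac{1}{6}\right) \left(-1\right) = \left(\frac{1}{6} + Y\right) \left(-1\right) = - \frac{1}{6} - Y$)
$h = - \frac{426}{7}$ ($h = \frac{71}{- \frac{1}{6} - 1} = \frac{71}{- \frac{7}{6}} = 71 \left(- \frac{6}{7}\right) = - \frac{426}{7} \approx -60.857$)
$- \frac{4347}{h} = - \frac{4347}{- \frac{426}{7}} = \left(-4347\right) \left(- \frac{7}{426}\right) = \frac{10143}{142}$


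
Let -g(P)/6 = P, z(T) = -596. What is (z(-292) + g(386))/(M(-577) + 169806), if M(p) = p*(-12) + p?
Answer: -2912/176153 ≈ -0.016531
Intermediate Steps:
M(p) = -11*p (M(p) = -12*p + p = -11*p)
g(P) = -6*P
(z(-292) + g(386))/(M(-577) + 169806) = (-596 - 6*386)/(-11*(-577) + 169806) = (-596 - 2316)/(6347 + 169806) = -2912/176153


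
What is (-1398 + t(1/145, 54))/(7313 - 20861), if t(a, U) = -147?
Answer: 515/4516 ≈ 0.11404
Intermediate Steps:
(-1398 + t(1/145, 54))/(7313 - 20861) = (-1398 - 147)/(7313 - 20861) = -1545/(-13548) = -1545*(-1/13548) = 515/4516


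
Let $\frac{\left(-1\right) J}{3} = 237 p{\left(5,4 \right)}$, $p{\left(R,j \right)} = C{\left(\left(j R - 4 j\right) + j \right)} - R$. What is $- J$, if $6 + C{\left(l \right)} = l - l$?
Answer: $-7821$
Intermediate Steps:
$C{\left(l \right)} = -6$ ($C{\left(l \right)} = -6 + \left(l - l\right) = -6 + 0 = -6$)
$p{\left(R,j \right)} = -6 - R$
$J = 7821$ ($J = - 3 \cdot 237 \left(-6 - 5\right) = - 3 \cdot 237 \left(-11\right) = \left(-3\right) \left(-2607\right) = 7821$)
$- J = \left(-1\right) 7821 = -7821$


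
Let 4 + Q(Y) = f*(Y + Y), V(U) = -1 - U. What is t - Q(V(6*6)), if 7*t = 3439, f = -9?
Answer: -1195/7 ≈ -170.71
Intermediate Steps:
t = 3439/7 (t = (⅐)*3439 = 3439/7 ≈ 491.29)
Q(Y) = -4 - 18*Y (Q(Y) = -4 - 9*(Y + Y) = -4 - 18*Y)
t - Q(V(6*6)) = 3439/7 - (-4 - 18*(-1 - 6*6)) = 3439/7 - (-4 - 18*(-1 - 1*36)) = 3439/7 - (-4 - 18*(-1 - 36)) = 3439/7 - (-4 - 18*(-37)) = 3439/7 - (-4 + 666) = 3439/7 - 1*662 = 3439/7 - 662 = -1195/7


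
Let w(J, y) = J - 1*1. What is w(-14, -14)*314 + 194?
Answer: -4516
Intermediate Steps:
w(J, y) = -1 + J (w(J, y) = J - 1 = -1 + J)
w(-14, -14)*314 + 194 = (-1 - 14)*314 + 194 = -15*314 + 194 = -4710 + 194 = -4516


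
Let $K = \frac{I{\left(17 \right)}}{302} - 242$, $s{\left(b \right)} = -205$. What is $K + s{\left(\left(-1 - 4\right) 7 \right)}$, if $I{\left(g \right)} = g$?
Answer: $- \frac{134977}{302} \approx -446.94$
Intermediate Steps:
$K = - \frac{73067}{302}$ ($K = \frac{17}{302} - 242 = - \frac{73067}{302} \approx -241.94$)
$K + s{\left(\left(-1 - 4\right) 7 \right)} = - \frac{73067}{302} - 205 = - \frac{134977}{302}$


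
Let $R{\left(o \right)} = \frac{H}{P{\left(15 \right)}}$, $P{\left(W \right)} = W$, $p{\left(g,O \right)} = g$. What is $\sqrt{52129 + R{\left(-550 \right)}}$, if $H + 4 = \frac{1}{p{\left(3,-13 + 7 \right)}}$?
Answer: $\frac{\sqrt{11728970}}{15} \approx 228.32$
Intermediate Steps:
$H = - \frac{11}{3}$ ($H = -4 + \frac{1}{3} = - \frac{11}{3} \approx -3.6667$)
$R{\left(o \right)} = - \frac{11}{45}$ ($R{\left(o \right)} = - \frac{11}{3 \cdot 15} = \left(- \frac{11}{3}\right) \frac{1}{15} = - \frac{11}{45}$)
$\sqrt{52129 + R{\left(-550 \right)}} = \sqrt{52129 - \frac{11}{45}} = \sqrt{\frac{2345794}{45}} = \frac{\sqrt{11728970}}{15}$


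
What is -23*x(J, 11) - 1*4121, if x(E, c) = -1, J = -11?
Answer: -4098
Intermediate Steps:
-23*x(J, 11) - 1*4121 = -23*(-1) - 1*4121 = 23 - 4121 = -4098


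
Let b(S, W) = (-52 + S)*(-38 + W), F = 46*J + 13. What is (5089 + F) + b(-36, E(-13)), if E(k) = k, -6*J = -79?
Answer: 30587/3 ≈ 10196.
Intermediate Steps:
J = 79/6 (J = -⅙*(-79) = 79/6 ≈ 13.167)
F = 1856/3 (F = 46*(79/6) + 13 = 1817/3 + 13 = 1856/3 ≈ 618.67)
(5089 + F) + b(-36, E(-13)) = (5089 + 1856/3) + (1976 - 52*(-13) - 38*(-36) - 36*(-13)) = 17123/3 + (1976 + 676 + 1368 + 468) = 17123/3 + 4488 = 30587/3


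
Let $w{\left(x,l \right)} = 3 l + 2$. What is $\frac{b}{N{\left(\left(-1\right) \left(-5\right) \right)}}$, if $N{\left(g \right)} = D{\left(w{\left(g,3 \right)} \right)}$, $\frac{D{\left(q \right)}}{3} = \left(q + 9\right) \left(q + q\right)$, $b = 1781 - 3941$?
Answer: $- \frac{18}{11} \approx -1.6364$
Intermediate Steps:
$b = -2160$
$w{\left(x,l \right)} = 2 + 3 l$
$D{\left(q \right)} = 6 q \left(9 + q\right)$ ($D{\left(q \right)} = 3 \left(q + 9\right) \left(q + q\right) = 3 \left(9 + q\right) 2 q = 3 \cdot 2 q \left(9 + q\right) = 6 q \left(9 + q\right)$)
$N{\left(g \right)} = 1320$ ($N{\left(g \right)} = 6 \left(2 + 3 \cdot 3\right) \left(9 + \left(2 + 3 \cdot 3\right)\right) = 6 \left(2 + 9\right) \left(9 + \left(2 + 9\right)\right) = 6 \cdot 11 \left(9 + 11\right) = 6 \cdot 11 \cdot 20 = 1320$)
$\frac{b}{N{\left(\left(-1\right) \left(-5\right) \right)}} = - \frac{2160}{1320} = \left(-2160\right) \frac{1}{1320} = - \frac{18}{11}$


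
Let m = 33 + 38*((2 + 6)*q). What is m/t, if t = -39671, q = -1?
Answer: 271/39671 ≈ 0.0068312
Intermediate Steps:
m = -271 (m = 33 + 38*((2 + 6)*(-1)) = 33 + 38*(8*(-1)) = 33 + 38*(-8) = 33 - 304 = -271)
m/t = -271/(-39671) = -271*(-1/39671) = 271/39671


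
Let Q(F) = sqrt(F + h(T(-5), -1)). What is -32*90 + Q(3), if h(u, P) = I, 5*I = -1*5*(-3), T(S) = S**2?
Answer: -2880 + sqrt(6) ≈ -2877.6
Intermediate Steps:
I = 3 (I = (-1*5*(-3))/5 = (-5*(-3))/5 = (1/5)*15 = 3)
h(u, P) = 3
Q(F) = sqrt(3 + F) (Q(F) = sqrt(F + 3) = sqrt(3 + F))
-32*90 + Q(3) = -32*90 + sqrt(3 + 3) = -2880 + sqrt(6)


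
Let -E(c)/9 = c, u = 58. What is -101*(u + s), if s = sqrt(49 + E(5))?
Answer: -6060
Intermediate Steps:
E(c) = -9*c
s = 2 (s = sqrt(49 - 9*5) = sqrt(49 - 45) = sqrt(4) = 2)
-101*(u + s) = -101*(58 + 2) = -101*60 = -6060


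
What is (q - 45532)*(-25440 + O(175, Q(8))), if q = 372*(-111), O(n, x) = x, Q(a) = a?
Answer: 2208107968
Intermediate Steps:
q = -41292
(q - 45532)*(-25440 + O(175, Q(8))) = (-41292 - 45532)*(-25440 + 8) = -86824*(-25432) = 2208107968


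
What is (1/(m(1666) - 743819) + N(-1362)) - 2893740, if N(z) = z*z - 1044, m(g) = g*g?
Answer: -2112478228379/2031737 ≈ -1.0397e+6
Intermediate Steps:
m(g) = g²
N(z) = -1044 + z² (N(z) = z² - 1044 = -1044 + z²)
(1/(m(1666) - 743819) + N(-1362)) - 2893740 = (1/(1666² - 743819) + (-1044 + (-1362)²)) - 2893740 = (1/(2775556 - 743819) + (-1044 + 1855044)) - 2893740 = (1/2031737 + 1854000) - 2893740 = 3766840398001/2031737 - 2893740 = -2112478228379/2031737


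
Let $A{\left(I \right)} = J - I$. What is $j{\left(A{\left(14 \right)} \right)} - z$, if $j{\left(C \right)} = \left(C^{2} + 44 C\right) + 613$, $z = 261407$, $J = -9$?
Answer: $-261277$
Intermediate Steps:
$A{\left(I \right)} = -9 - I$
$j{\left(C \right)} = 613 + C^{2} + 44 C$
$j{\left(A{\left(14 \right)} \right)} - z = \left(613 + \left(-9 - 14\right)^{2} + 44 \left(-9 - 14\right)\right) - 261407 = \left(613 + \left(-23\right)^{2} + 44 \left(-23\right)\right) - 261407 = \left(613 + 529 - 1012\right) - 261407 = 130 - 261407 = -261277$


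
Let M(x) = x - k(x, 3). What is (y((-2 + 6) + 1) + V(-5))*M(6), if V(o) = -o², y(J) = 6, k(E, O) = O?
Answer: -57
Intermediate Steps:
M(x) = -3 + x (M(x) = x - 1*3 = x - 3 = -3 + x)
(y((-2 + 6) + 1) + V(-5))*M(6) = (6 - 1*(-5)²)*(-3 + 6) = (6 - 1*25)*3 = (6 - 25)*3 = -19*3 = -57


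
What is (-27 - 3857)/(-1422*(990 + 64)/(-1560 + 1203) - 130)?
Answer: -13594/14239 ≈ -0.95470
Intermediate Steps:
(-27 - 3857)/(-1422*(990 + 64)/(-1560 + 1203) - 130) = -3884/(-1422/((-357/1054)) - 130) = -3884/(-1422/((-357*1/1054)) - 130) = -3884/(-1422/(-21/62) - 130) = -3884/(-1422*(-62/21) - 130) = -3884/(29388/7 - 130) = -3884/28478/7 = -3884*7/28478 = -13594/14239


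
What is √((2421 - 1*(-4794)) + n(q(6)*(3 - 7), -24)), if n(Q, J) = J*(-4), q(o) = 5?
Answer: √7311 ≈ 85.504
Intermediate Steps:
n(Q, J) = -4*J
√((2421 - 1*(-4794)) + n(q(6)*(3 - 7), -24)) = √((2421 - 1*(-4794)) - 4*(-24)) = √((2421 + 4794) + 96) = √(7215 + 96) = √7311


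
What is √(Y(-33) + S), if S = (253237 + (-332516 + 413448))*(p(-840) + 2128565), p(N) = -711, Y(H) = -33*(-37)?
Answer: √711062844547 ≈ 8.4325e+5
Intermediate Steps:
Y(H) = 1221
S = 711062843326 (S = (253237 + (-332516 + 413448))*(-711 + 2128565) = (253237 + 80932)*2127854 = 334169*2127854 = 711062843326)
√(Y(-33) + S) = √(1221 + 711062843326) = √711062844547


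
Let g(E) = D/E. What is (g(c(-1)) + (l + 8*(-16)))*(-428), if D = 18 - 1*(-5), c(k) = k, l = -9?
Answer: 68480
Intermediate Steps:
D = 23 (D = 18 + 5 = 23)
g(E) = 23/E
(g(c(-1)) + (l + 8*(-16)))*(-428) = (23/(-1) + (-9 + 8*(-16)))*(-428) = (23*(-1) + (-9 - 128))*(-428) = (-23 - 137)*(-428) = -160*(-428) = 68480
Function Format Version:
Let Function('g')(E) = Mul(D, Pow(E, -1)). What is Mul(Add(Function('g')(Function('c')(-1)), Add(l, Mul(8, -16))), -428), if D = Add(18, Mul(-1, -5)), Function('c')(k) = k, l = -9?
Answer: 68480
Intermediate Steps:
D = 23 (D = Add(18, 5) = 23)
Function('g')(E) = Mul(23, Pow(E, -1))
Mul(Add(Function('g')(Function('c')(-1)), Add(l, Mul(8, -16))), -428) = Mul(Add(Mul(23, Pow(-1, -1)), Add(-9, Mul(8, -16))), -428) = Mul(Add(Mul(23, -1), Add(-9, -128)), -428) = Mul(Add(-23, -137), -428) = Mul(-160, -428) = 68480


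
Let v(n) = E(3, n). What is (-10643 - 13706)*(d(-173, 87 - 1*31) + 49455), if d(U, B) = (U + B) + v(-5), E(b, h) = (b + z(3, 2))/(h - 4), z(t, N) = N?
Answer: -10811856913/9 ≈ -1.2013e+9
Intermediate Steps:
E(b, h) = (2 + b)/(-4 + h) (E(b, h) = (b + 2)/(h - 4) = (2 + b)/(-4 + h))
v(n) = 5/(-4 + n) (v(n) = (2 + 3)/(-4 + n) = 5/(-4 + n))
d(U, B) = -5/9 + B + U (d(U, B) = (U + B) + 5/(-4 - 5) = (B + U) + 5/(-9) = (B + U) + 5*(-⅑) = (B + U) - 5/9 = -5/9 + B + U)
(-10643 - 13706)*(d(-173, 87 - 1*31) + 49455) = (-10643 - 13706)*((-5/9 + (87 - 1*31) - 173) + 49455) = -24349*((-5/9 + (87 - 31) - 173) + 49455) = -24349*((-5/9 + 56 - 173) + 49455) = -24349*(-1058/9 + 49455) = -24349*444037/9 = -10811856913/9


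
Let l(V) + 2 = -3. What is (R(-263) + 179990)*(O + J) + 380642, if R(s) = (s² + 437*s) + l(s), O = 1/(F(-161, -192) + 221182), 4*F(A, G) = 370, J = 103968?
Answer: 6175894105271240/442549 ≈ 1.3955e+10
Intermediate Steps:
l(V) = -5 (l(V) = -2 - 3 = -5)
F(A, G) = 185/2 (F(A, G) = (¼)*370 = 185/2)
O = 2/442549 (O = 1/(185/2 + 221182) = 1/(442549/2) = 2/442549 ≈ 4.5193e-6)
R(s) = -5 + s² + 437*s (R(s) = (s² + 437*s) - 5 = -5 + s² + 437*s)
(R(-263) + 179990)*(O + J) + 380642 = ((-5 + (-263)² + 437*(-263)) + 179990)*(2/442549 + 103968) + 380642 = ((-5 + 69169 - 114931) + 179990)*(46010934434/442549) + 380642 = (-45767 + 179990)*(46010934434/442549) + 380642 = 134223*(46010934434/442549) + 380642 = 6175725652534782/442549 + 380642 = 6175894105271240/442549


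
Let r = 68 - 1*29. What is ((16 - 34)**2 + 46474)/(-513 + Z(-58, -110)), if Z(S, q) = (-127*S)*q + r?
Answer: -23399/405367 ≈ -0.057723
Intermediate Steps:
r = 39 (r = 68 - 29 = 39)
Z(S, q) = 39 - 127*S*q (Z(S, q) = (-127*S)*q + 39 = -127*S*q + 39 = 39 - 127*S*q)
((16 - 34)**2 + 46474)/(-513 + Z(-58, -110)) = ((16 - 34)**2 + 46474)/(-513 + (39 - 127*(-58)*(-110))) = ((-18)**2 + 46474)/(-513 + (39 - 810260)) = (324 + 46474)/(-513 - 810221) = 46798/(-810734) = 46798*(-1/810734) = -23399/405367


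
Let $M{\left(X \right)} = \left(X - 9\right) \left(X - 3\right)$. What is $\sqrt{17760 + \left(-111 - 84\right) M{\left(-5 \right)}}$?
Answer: $4 i \sqrt{255} \approx 63.875 i$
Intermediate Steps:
$M{\left(X \right)} = \left(-9 + X\right) \left(-3 + X\right)$
$\sqrt{17760 + \left(-111 - 84\right) M{\left(-5 \right)}} = \sqrt{17760 + \left(-111 - 84\right) \left(27 + \left(-5\right)^{2} - -60\right)} = \sqrt{17760 - 195 \left(27 + 25 + 60\right)} = \sqrt{17760 - 21840} = \sqrt{-4080} = 4 i \sqrt{255}$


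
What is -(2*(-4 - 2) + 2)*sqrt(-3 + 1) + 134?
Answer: 134 + 10*I*sqrt(2) ≈ 134.0 + 14.142*I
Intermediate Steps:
-(2*(-4 - 2) + 2)*sqrt(-3 + 1) + 134 = -(2*(-6) + 2)*sqrt(-2) + 134 = -(-12 + 2)*I*sqrt(2) + 134 = -(-10)*I*sqrt(2) + 134 = 10*I*sqrt(2) + 134 = 134 + 10*I*sqrt(2)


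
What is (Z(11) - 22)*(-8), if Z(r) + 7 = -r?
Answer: 320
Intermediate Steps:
Z(r) = -7 - r
(Z(11) - 22)*(-8) = ((-7 - 1*11) - 22)*(-8) = ((-7 - 11) - 22)*(-8) = (-18 - 22)*(-8) = -40*(-8) = 320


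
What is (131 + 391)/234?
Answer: 29/13 ≈ 2.2308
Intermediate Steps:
(131 + 391)/234 = 522*(1/234) = 29/13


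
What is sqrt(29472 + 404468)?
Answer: 2*sqrt(108485) ≈ 658.74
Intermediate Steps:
sqrt(29472 + 404468) = sqrt(433940) = 2*sqrt(108485)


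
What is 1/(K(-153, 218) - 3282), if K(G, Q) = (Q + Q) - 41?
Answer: -1/2887 ≈ -0.00034638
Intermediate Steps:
K(G, Q) = -41 + 2*Q (K(G, Q) = 2*Q - 41 = -41 + 2*Q)
1/(K(-153, 218) - 3282) = 1/((-41 + 2*218) - 3282) = 1/((-41 + 436) - 3282) = 1/(395 - 3282) = 1/(-2887) = -1/2887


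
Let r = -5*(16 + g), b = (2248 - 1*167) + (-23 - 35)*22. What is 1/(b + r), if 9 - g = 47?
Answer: 1/915 ≈ 0.0010929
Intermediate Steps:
g = -38 (g = 9 - 1*47 = 9 - 47 = -38)
b = 805 (b = (2248 - 167) - 58*22 = 2081 - 1276 = 805)
r = 110 (r = -5*(16 - 38) = -5*(-22) = 110)
1/(b + r) = 1/(805 + 110) = 1/915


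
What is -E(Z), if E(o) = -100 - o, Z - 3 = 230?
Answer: 333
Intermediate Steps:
Z = 233 (Z = 3 + 230 = 233)
-E(Z) = -(-100 - 1*233) = -(-100 - 233) = -1*(-333) = 333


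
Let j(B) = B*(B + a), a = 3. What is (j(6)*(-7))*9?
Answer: -3402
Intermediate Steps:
j(B) = B*(3 + B) (j(B) = B*(B + 3) = B*(3 + B))
(j(6)*(-7))*9 = ((6*(3 + 6))*(-7))*9 = ((6*9)*(-7))*9 = (54*(-7))*9 = -378*9 = -3402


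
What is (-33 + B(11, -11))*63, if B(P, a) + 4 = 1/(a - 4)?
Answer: -11676/5 ≈ -2335.2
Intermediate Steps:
B(P, a) = -4 + 1/(-4 + a) (B(P, a) = -4 + 1/(a - 4) = -4 + 1/(-4 + a))
(-33 + B(11, -11))*63 = (-33 + (17 - 4*(-11))/(-4 - 11))*63 = (-33 + (17 + 44)/(-15))*63 = (-33 - 1/15*61)*63 = (-33 - 61/15)*63 = -556/15*63 = -11676/5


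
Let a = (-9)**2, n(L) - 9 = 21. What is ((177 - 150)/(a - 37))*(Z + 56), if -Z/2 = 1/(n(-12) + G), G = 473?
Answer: 380241/11066 ≈ 34.361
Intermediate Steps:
n(L) = 30 (n(L) = 9 + 21 = 30)
a = 81
Z = -2/503 (Z = -2/(30 + 473) = -2/503 ≈ -0.0039761)
((177 - 150)/(a - 37))*(Z + 56) = ((177 - 150)/(81 - 37))*(-2/503 + 56) = (27/44)*(28166/503) = 380241/11066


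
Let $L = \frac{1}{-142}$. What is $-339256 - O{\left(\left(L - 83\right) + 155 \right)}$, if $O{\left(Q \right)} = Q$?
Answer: $- \frac{48184575}{142} \approx -3.3933 \cdot 10^{5}$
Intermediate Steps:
$L = - \frac{1}{142} \approx -0.0070423$
$-339256 - O{\left(\left(L - 83\right) + 155 \right)} = -339256 - \left(\left(- \frac{1}{142} - 83\right) + 155\right) = -339256 - \left(- \frac{11787}{142} + 155\right) = -339256 - \frac{10223}{142} = - \frac{48184575}{142}$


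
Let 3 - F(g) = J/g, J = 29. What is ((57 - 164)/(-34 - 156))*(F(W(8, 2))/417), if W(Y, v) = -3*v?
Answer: 5029/475380 ≈ 0.010579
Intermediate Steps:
F(g) = 3 - 29/g
((57 - 164)/(-34 - 156))*(F(W(8, 2))/417) = ((57 - 164)/(-34 - 156))*((3 - 29/((-3*2)))/417) = (-107/(-190))*((3 - 29/(-6))*(1/417)) = (-107*(-1/190))*((3 - 29*(-⅙))*(1/417)) = 107*((3 + 29/6)*(1/417))/190 = 107*((47/6)*(1/417))/190 = (107/190)*(47/2502) = 5029/475380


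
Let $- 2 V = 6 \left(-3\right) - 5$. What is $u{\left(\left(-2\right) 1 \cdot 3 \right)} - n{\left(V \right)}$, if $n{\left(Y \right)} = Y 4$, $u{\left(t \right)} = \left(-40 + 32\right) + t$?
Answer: $-60$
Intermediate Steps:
$u{\left(t \right)} = -8 + t$
$V = \frac{23}{2}$ ($V = - \frac{6 \left(-3\right) - 5}{2} = - \frac{-18 - 5}{2} = \left(- \frac{1}{2}\right) \left(-23\right) = \frac{23}{2} \approx 11.5$)
$n{\left(Y \right)} = 4 Y$
$u{\left(\left(-2\right) 1 \cdot 3 \right)} - n{\left(V \right)} = \left(-8 + \left(-2\right) 1 \cdot 3\right) - 4 \cdot \frac{23}{2} = \left(-8 - 6\right) - 46 = -14 - 46 = -60$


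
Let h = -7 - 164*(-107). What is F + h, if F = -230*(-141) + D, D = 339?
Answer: 50310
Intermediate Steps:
F = 32769 (F = -230*(-141) + 339 = 32430 + 339 = 32769)
h = 17541 (h = -7 + 17548 = 17541)
F + h = 32769 + 17541 = 50310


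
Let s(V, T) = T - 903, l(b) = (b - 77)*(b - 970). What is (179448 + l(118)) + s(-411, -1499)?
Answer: 142114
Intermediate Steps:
l(b) = (-970 + b)*(-77 + b) (l(b) = (-77 + b)*(-970 + b) = (-970 + b)*(-77 + b))
s(V, T) = -903 + T
(179448 + l(118)) + s(-411, -1499) = (179448 + (74690 + 118² - 1047*118)) + (-903 - 1499) = (179448 + (74690 + 13924 - 123546)) - 2402 = (179448 - 34932) - 2402 = 144516 - 2402 = 142114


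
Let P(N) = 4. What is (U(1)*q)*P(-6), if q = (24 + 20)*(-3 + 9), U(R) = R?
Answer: 1056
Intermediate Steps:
q = 264 (q = 44*6 = 264)
(U(1)*q)*P(-6) = (1*264)*4 = 264*4 = 1056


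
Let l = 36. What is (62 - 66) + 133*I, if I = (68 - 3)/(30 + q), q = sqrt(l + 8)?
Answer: 127963/428 - 8645*sqrt(11)/428 ≈ 231.99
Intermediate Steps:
q = 2*sqrt(11) (q = sqrt(36 + 8) = sqrt(44) = 2*sqrt(11) ≈ 6.6332)
I = 65/(30 + 2*sqrt(11)) (I = (68 - 3)/(30 + 2*sqrt(11)) = 65/(30 + 2*sqrt(11)) ≈ 1.7743)
(62 - 66) + 133*I = (62 - 66) + 133*(975/428 - 65*sqrt(11)/428) = -4 + (129675/428 - 8645*sqrt(11)/428) = 127963/428 - 8645*sqrt(11)/428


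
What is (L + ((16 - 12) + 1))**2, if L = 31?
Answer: 1296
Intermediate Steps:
(L + ((16 - 12) + 1))**2 = (31 + ((16 - 12) + 1))**2 = (31 + (4 + 1))**2 = (31 + 5)**2 = 36**2 = 1296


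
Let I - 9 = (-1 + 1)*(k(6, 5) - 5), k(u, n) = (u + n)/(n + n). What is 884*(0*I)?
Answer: 0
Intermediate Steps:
k(u, n) = (n + u)/(2*n) (k(u, n) = (n + u)/((2*n)) = (n + u)*(1/(2*n)) = (n + u)/(2*n))
I = 9 (I = 9 + (-1 + 1)*((½)*(5 + 6)/5 - 5) = 9 + 0*((½)*(⅕)*11 - 5) = 9 + 0*(11/10 - 5) = 9 + 0*(-39/10) = 9 + 0 = 9)
884*(0*I) = 884*(0*9) = 884*0 = 0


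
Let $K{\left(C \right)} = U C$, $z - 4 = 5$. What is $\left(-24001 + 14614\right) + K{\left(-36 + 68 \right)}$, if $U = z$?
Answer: $-9099$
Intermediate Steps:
$z = 9$ ($z = 4 + 5 = 9$)
$U = 9$
$K{\left(C \right)} = 9 C$
$\left(-24001 + 14614\right) + K{\left(-36 + 68 \right)} = \left(-24001 + 14614\right) + 9 \left(-36 + 68\right) = -9387 + 9 \cdot 32 = -9387 + 288 = -9099$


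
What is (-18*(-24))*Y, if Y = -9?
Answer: -3888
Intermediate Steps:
(-18*(-24))*Y = -18*(-24)*(-9) = 432*(-9) = -3888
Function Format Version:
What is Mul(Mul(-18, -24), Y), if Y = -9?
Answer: -3888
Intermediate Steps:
Mul(Mul(-18, -24), Y) = Mul(Mul(-18, -24), -9) = Mul(432, -9) = -3888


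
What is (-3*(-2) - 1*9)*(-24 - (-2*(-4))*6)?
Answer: 216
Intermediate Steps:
(-3*(-2) - 1*9)*(-24 - (-2*(-4))*6) = (6 - 9)*(-24 - 8*6) = -3*(-24 - 1*48) = -3*(-24 - 48) = -3*(-72) = 216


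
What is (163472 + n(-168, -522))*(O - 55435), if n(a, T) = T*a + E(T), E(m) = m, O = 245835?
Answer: 47722998400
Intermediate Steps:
n(a, T) = T + T*a (n(a, T) = T*a + T = T + T*a)
(163472 + n(-168, -522))*(O - 55435) = (163472 - 522*(1 - 168))*(245835 - 55435) = (163472 - 522*(-167))*190400 = (163472 + 87174)*190400 = 250646*190400 = 47722998400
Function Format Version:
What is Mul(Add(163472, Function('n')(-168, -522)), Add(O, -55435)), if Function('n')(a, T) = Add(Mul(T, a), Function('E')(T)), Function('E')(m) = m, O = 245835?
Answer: 47722998400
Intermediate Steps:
Function('n')(a, T) = Add(T, Mul(T, a)) (Function('n')(a, T) = Add(Mul(T, a), T) = Add(T, Mul(T, a)))
Mul(Add(163472, Function('n')(-168, -522)), Add(O, -55435)) = Mul(Add(163472, Mul(-522, Add(1, -168))), Add(245835, -55435)) = Mul(Add(163472, Mul(-522, -167)), 190400) = Mul(Add(163472, 87174), 190400) = Mul(250646, 190400) = 47722998400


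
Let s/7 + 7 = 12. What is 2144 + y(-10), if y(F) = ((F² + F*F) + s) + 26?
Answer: 2405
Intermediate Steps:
s = 35 (s = -49 + 7*12 = -49 + 84 = 35)
y(F) = 61 + 2*F² (y(F) = ((F² + F*F) + 35) + 26 = ((F² + F²) + 35) + 26 = (2*F² + 35) + 26 = (35 + 2*F²) + 26 = 61 + 2*F²)
2144 + y(-10) = 2144 + (61 + 2*(-10)²) = 2144 + (61 + 2*100) = 2144 + (61 + 200) = 2144 + 261 = 2405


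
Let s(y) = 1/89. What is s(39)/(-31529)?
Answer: -1/2806081 ≈ -3.5637e-7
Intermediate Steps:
s(y) = 1/89
s(39)/(-31529) = (1/89)/(-31529) = (1/89)*(-1/31529) = -1/2806081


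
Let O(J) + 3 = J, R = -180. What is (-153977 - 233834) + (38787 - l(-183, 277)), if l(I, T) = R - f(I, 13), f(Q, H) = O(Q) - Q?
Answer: -348847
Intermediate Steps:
O(J) = -3 + J
f(Q, H) = -3 (f(Q, H) = (-3 + Q) - Q = -3)
l(I, T) = -177 (l(I, T) = -180 - 1*(-3) = -180 + 3 = -177)
(-153977 - 233834) + (38787 - l(-183, 277)) = (-153977 - 233834) + (38787 - 1*(-177)) = -387811 + (38787 + 177) = -387811 + 38964 = -348847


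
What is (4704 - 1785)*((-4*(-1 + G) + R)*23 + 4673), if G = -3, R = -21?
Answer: 13304802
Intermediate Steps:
(4704 - 1785)*((-4*(-1 + G) + R)*23 + 4673) = (4704 - 1785)*((-4*(-1 - 3) - 21)*23 + 4673) = 2919*((-4*(-4) - 21)*23 + 4673) = 2919*((16 - 21)*23 + 4673) = 2919*(-5*23 + 4673) = 2919*(-115 + 4673) = 2919*4558 = 13304802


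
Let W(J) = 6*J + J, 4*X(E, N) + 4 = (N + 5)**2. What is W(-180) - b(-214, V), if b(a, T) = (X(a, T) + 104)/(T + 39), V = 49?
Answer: -13964/11 ≈ -1269.5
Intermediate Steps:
X(E, N) = -1 + (5 + N)**2/4 (X(E, N) = -1 + (N + 5)**2/4 = -1 + (5 + N)**2/4)
W(J) = 7*J
b(a, T) = (103 + (5 + T)**2/4)/(39 + T) (b(a, T) = ((-1 + (5 + T)**2/4) + 104)/(T + 39) = (103 + (5 + T)**2/4)/(39 + T))
W(-180) - b(-214, V) = 7*(-180) - (412 + (5 + 49)**2)/(4*(39 + 49)) = -1260 - (412 + 54**2)/(4*88) = -1260 - (412 + 2916)/(4*88) = -1260 - 3328/(4*88) = -1260 - 1*104/11 = -1260 - 104/11 = -13964/11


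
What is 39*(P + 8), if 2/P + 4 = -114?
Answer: 18369/59 ≈ 311.34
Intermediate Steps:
P = -1/59 (P = 2/(-4 - 114) = 2/(-118) = 2*(-1/118) = -1/59 ≈ -0.016949)
39*(P + 8) = 39*(-1/59 + 8) = 39*(471/59) = 18369/59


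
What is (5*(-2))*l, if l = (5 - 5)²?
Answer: 0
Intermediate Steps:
l = 0 (l = 0² = 0)
(5*(-2))*l = (5*(-2))*0 = -10*0 = 0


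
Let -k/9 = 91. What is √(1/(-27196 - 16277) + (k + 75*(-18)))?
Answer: I*√4099196893674/43473 ≈ 46.573*I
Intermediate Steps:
k = -819 (k = -9*91 = -819)
√(1/(-27196 - 16277) + (k + 75*(-18))) = √(1/(-27196 - 16277) + (-819 + 75*(-18))) = √(1/(-43473) + (-819 - 1350)) = √(-1/43473 - 2169) = √(-94292938/43473) = I*√4099196893674/43473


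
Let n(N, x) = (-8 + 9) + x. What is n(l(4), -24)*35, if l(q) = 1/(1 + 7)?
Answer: -805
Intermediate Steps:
l(q) = ⅛ (l(q) = 1/8 = ⅛)
n(N, x) = 1 + x
n(l(4), -24)*35 = (1 - 24)*35 = -23*35 = -805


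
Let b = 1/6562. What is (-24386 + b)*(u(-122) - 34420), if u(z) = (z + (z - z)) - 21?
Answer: 5530803438153/6562 ≈ 8.4285e+8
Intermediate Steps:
b = 1/6562 ≈ 0.00015239
u(z) = -21 + z (u(z) = (z + 0) - 21 = z - 21 = -21 + z)
(-24386 + b)*(u(-122) - 34420) = (-24386 + 1/6562)*((-21 - 122) - 34420) = -160020931*(-143 - 34420)/6562 = -160020931/6562*(-34563) = 5530803438153/6562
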